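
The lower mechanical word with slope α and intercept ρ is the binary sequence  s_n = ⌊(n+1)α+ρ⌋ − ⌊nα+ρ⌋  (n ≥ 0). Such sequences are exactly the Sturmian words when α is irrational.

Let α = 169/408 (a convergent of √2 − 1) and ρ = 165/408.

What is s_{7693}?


1

(n+1)α + ρ = (7694·169 + 165) / 408 = 1300451/408
nα + ρ     = (7693·169 + 165) / 408 = 1300282/408
⌊1300451/408⌋ = 3187,  ⌊1300282/408⌋ = 3186
s_{7693} = 3187 − 3186 = 1


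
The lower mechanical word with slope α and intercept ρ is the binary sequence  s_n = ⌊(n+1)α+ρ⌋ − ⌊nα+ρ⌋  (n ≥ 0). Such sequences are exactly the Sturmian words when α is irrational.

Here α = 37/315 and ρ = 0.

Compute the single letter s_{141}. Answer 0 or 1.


(n+1)α + ρ = (142·37) / 315 = 5254/315
nα + ρ     = (141·37) / 315 = 5217/315
⌊5254/315⌋ = 16,  ⌊5217/315⌋ = 16
s_{141} = 16 − 16 = 0

0


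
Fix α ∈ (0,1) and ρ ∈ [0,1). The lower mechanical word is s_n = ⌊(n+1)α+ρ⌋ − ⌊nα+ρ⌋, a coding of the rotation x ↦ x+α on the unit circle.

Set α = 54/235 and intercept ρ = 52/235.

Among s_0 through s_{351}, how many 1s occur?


#1s = Σ_{n=0}^{351} s_n = Σ_{n=0}^{351} (⌊(n+1)α+ρ⌋ − ⌊nα+ρ⌋)
the sum telescopes: every ⌊nα+ρ⌋ with 0 < n < 352 appears once with + and once with −, leaving ⌊352α+ρ⌋ − ⌊0·α+ρ⌋
352α + ρ = (352·54 + 52) / 235 = 19060/235
ρ = 52/235
⌊19060/235⌋ = 81,  ⌊52/235⌋ = 0
#1s = 81 − 0 = 81

81


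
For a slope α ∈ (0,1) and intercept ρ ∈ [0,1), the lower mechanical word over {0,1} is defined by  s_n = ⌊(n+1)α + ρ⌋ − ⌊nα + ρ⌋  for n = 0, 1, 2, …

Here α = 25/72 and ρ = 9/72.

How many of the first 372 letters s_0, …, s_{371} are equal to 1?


129

#1s = Σ_{n=0}^{371} s_n = Σ_{n=0}^{371} (⌊(n+1)α+ρ⌋ − ⌊nα+ρ⌋)
the sum telescopes: every ⌊nα+ρ⌋ with 0 < n < 372 appears once with + and once with −, leaving ⌊372α+ρ⌋ − ⌊0·α+ρ⌋
372α + ρ = (372·25 + 9) / 72 = 9309/72
ρ = 9/72
⌊9309/72⌋ = 129,  ⌊9/72⌋ = 0
#1s = 129 − 0 = 129


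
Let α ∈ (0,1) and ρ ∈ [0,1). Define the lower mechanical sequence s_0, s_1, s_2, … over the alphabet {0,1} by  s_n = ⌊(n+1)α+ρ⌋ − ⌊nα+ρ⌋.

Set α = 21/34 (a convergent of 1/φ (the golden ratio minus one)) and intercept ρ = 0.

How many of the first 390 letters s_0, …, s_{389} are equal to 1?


#1s = Σ_{n=0}^{389} s_n = Σ_{n=0}^{389} (⌊(n+1)α+ρ⌋ − ⌊nα+ρ⌋)
the sum telescopes: every ⌊nα+ρ⌋ with 0 < n < 390 appears once with + and once with −, leaving ⌊390α+ρ⌋ − ⌊0·α+ρ⌋
390α + ρ = (390·21) / 34 = 8190/34
ρ = 0/34
⌊8190/34⌋ = 240,  ⌊0/34⌋ = 0
#1s = 240 − 0 = 240

240


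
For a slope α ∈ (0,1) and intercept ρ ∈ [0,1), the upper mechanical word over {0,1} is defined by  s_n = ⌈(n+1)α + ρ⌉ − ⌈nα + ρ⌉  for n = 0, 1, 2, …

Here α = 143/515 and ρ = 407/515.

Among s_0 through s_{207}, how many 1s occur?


58

#1s = Σ_{n=0}^{207} s_n = Σ_{n=0}^{207} (⌈(n+1)α+ρ⌉ − ⌈nα+ρ⌉)
the sum telescopes: every ⌈nα+ρ⌉ with 0 < n < 208 appears once with + and once with −, leaving ⌈208α+ρ⌉ − ⌈0·α+ρ⌉
208α + ρ = (208·143 + 407) / 515 = 30151/515
ρ = 407/515
⌈30151/515⌉ = 59,  ⌈407/515⌉ = 1
#1s = 59 − 1 = 58


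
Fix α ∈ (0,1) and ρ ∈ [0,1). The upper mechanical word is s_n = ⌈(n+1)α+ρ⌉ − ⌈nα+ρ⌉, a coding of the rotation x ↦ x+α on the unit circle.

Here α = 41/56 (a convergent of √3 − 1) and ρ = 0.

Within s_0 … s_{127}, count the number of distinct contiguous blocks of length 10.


t_n = ⌈(n·41)/56⌉ for n = 0 … 128:
  n=0…9: ⌈0/56⌉=0 ⌈41/56⌉=1 ⌈82/56⌉=2 ⌈123/56⌉=3 ⌈164/56⌉=3 ⌈205/56⌉=4 ⌈246/56⌉=5 ⌈287/56⌉=6 ⌈328/56⌉=6 ⌈369/56⌉=7
  n=10…19: ⌈410/56⌉=8 ⌈451/56⌉=9 ⌈492/56⌉=9 ⌈533/56⌉=10 ⌈574/56⌉=11 ⌈615/56⌉=11 ⌈656/56⌉=12 ⌈697/56⌉=13 ⌈738/56⌉=14 ⌈779/56⌉=14
  n=20…29: ⌈820/56⌉=15 ⌈861/56⌉=16 ⌈902/56⌉=17 ⌈943/56⌉=17 ⌈984/56⌉=18 ⌈1025/56⌉=19 ⌈1066/56⌉=20 ⌈1107/56⌉=20 ⌈1148/56⌉=21 ⌈1189/56⌉=22
  n=30…39: ⌈1230/56⌉=22 ⌈1271/56⌉=23 ⌈1312/56⌉=24 ⌈1353/56⌉=25 ⌈1394/56⌉=25 ⌈1435/56⌉=26 ⌈1476/56⌉=27 ⌈1517/56⌉=28 ⌈1558/56⌉=28 ⌈1599/56⌉=29
  n=40…49: ⌈1640/56⌉=30 ⌈1681/56⌉=31 ⌈1722/56⌉=31 ⌈1763/56⌉=32 ⌈1804/56⌉=33 ⌈1845/56⌉=33 ⌈1886/56⌉=34 ⌈1927/56⌉=35 ⌈1968/56⌉=36 ⌈2009/56⌉=36
  n=50…59: ⌈2050/56⌉=37 ⌈2091/56⌉=38 ⌈2132/56⌉=39 ⌈2173/56⌉=39 ⌈2214/56⌉=40 ⌈2255/56⌉=41 ⌈2296/56⌉=41 ⌈2337/56⌉=42 ⌈2378/56⌉=43 ⌈2419/56⌉=44
  n=60…69: ⌈2460/56⌉=44 ⌈2501/56⌉=45 ⌈2542/56⌉=46 ⌈2583/56⌉=47 ⌈2624/56⌉=47 ⌈2665/56⌉=48 ⌈2706/56⌉=49 ⌈2747/56⌉=50 ⌈2788/56⌉=50 ⌈2829/56⌉=51
  n=70…79: ⌈2870/56⌉=52 ⌈2911/56⌉=52 ⌈2952/56⌉=53 ⌈2993/56⌉=54 ⌈3034/56⌉=55 ⌈3075/56⌉=55 ⌈3116/56⌉=56 ⌈3157/56⌉=57 ⌈3198/56⌉=58 ⌈3239/56⌉=58
  n=80…89: ⌈3280/56⌉=59 ⌈3321/56⌉=60 ⌈3362/56⌉=61 ⌈3403/56⌉=61 ⌈3444/56⌉=62 ⌈3485/56⌉=63 ⌈3526/56⌉=63 ⌈3567/56⌉=64 ⌈3608/56⌉=65 ⌈3649/56⌉=66
  n=90…99: ⌈3690/56⌉=66 ⌈3731/56⌉=67 ⌈3772/56⌉=68 ⌈3813/56⌉=69 ⌈3854/56⌉=69 ⌈3895/56⌉=70 ⌈3936/56⌉=71 ⌈3977/56⌉=72 ⌈4018/56⌉=72 ⌈4059/56⌉=73
  n=100…109: ⌈4100/56⌉=74 ⌈4141/56⌉=74 ⌈4182/56⌉=75 ⌈4223/56⌉=76 ⌈4264/56⌉=77 ⌈4305/56⌉=77 ⌈4346/56⌉=78 ⌈4387/56⌉=79 ⌈4428/56⌉=80 ⌈4469/56⌉=80
  n=110…119: ⌈4510/56⌉=81 ⌈4551/56⌉=82 ⌈4592/56⌉=82 ⌈4633/56⌉=83 ⌈4674/56⌉=84 ⌈4715/56⌉=85 ⌈4756/56⌉=85 ⌈4797/56⌉=86 ⌈4838/56⌉=87 ⌈4879/56⌉=88
  n=120…128: ⌈4920/56⌉=88 ⌈4961/56⌉=89 ⌈5002/56⌉=90 ⌈5043/56⌉=91 ⌈5084/56⌉=91 ⌈5125/56⌉=92 ⌈5166/56⌉=93 ⌈5207/56⌉=93 ⌈5248/56⌉=94
s_n = t_(n+1) − t_n for n = 0 … 127 gives
prefix = 11101110111011011101110111011011101110111011011101110110111011101110110111011101110110111011101110110111011101101110111011101101
slide a length-10 window over [0..9] … [118..127] (119 windows); first occurrence of each distinct factor:
  [  0..  9] 1110111011
  [  1.. 10] 1101110111
  [  2.. 11] 1011101110
  [  3.. 12] 0111011101
  [  5.. 14] 1101110110
  [  6.. 15] 1011101101
  [  7.. 16] 0111011011
  [  8.. 17] 1110110111
  [  9.. 18] 1101101110
  [ 10.. 19] 1011011101
  [ 11.. 20] 0110111011
  (the other 108 windows repeat one of these)
distinct factors: {0110111011, 0111011011, 0111011101, 1011011101, 1011101101, 1011101110, 1101101110, 1101110110, 1101110111, 1110110111, 1110111011}
count = 11  (Sturmian bound for length 10 is 11)

11


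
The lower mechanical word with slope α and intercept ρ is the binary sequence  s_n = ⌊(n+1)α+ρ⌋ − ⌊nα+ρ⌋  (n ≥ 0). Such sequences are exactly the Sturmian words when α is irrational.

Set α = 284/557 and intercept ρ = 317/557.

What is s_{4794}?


1

(n+1)α + ρ = (4795·284 + 317) / 557 = 1362097/557
nα + ρ     = (4794·284 + 317) / 557 = 1361813/557
⌊1362097/557⌋ = 2445,  ⌊1361813/557⌋ = 2444
s_{4794} = 2445 − 2444 = 1


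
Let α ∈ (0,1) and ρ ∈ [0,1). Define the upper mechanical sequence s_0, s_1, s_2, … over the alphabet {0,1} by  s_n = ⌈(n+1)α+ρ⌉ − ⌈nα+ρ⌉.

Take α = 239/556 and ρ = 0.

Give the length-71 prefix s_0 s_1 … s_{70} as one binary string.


10101010010101001010100101010010101001010100101010010101001010100101010

n=0: ⌈(1·239)/556⌉ − ⌈(0·239)/556⌉ = ⌈239/556⌉ − ⌈0/556⌉ = 1 − 0 = 1
n=1: ⌈(2·239)/556⌉ − ⌈(1·239)/556⌉ = ⌈478/556⌉ − ⌈239/556⌉ = 1 − 1 = 0
n=2: ⌈(3·239)/556⌉ − ⌈(2·239)/556⌉ = ⌈717/556⌉ − ⌈478/556⌉ = 2 − 1 = 1
n=3: ⌈(4·239)/556⌉ − ⌈(3·239)/556⌉ = ⌈956/556⌉ − ⌈717/556⌉ = 2 − 2 = 0
n=4: ⌈(5·239)/556⌉ − ⌈(4·239)/556⌉ = ⌈1195/556⌉ − ⌈956/556⌉ = 3 − 2 = 1
n=5: ⌈(6·239)/556⌉ − ⌈(5·239)/556⌉ = ⌈1434/556⌉ − ⌈1195/556⌉ = 3 − 3 = 0
n=6: ⌈(7·239)/556⌉ − ⌈(6·239)/556⌉ = ⌈1673/556⌉ − ⌈1434/556⌉ = 4 − 3 = 1
n=7: ⌈(8·239)/556⌉ − ⌈(7·239)/556⌉ = ⌈1912/556⌉ − ⌈1673/556⌉ = 4 − 4 = 0
n=8: ⌈(9·239)/556⌉ − ⌈(8·239)/556⌉ = ⌈2151/556⌉ − ⌈1912/556⌉ = 4 − 4 = 0
n=9: ⌈(10·239)/556⌉ − ⌈(9·239)/556⌉ = ⌈2390/556⌉ − ⌈2151/556⌉ = 5 − 4 = 1
n=10: ⌈(11·239)/556⌉ − ⌈(10·239)/556⌉ = ⌈2629/556⌉ − ⌈2390/556⌉ = 5 − 5 = 0
n=11: ⌈(12·239)/556⌉ − ⌈(11·239)/556⌉ = ⌈2868/556⌉ − ⌈2629/556⌉ = 6 − 5 = 1
n=12: ⌈(13·239)/556⌉ − ⌈(12·239)/556⌉ = ⌈3107/556⌉ − ⌈2868/556⌉ = 6 − 6 = 0
n=13: ⌈(14·239)/556⌉ − ⌈(13·239)/556⌉ = ⌈3346/556⌉ − ⌈3107/556⌉ = 7 − 6 = 1
n=14: ⌈(15·239)/556⌉ − ⌈(14·239)/556⌉ = ⌈3585/556⌉ − ⌈3346/556⌉ = 7 − 7 = 0
n=15: ⌈(16·239)/556⌉ − ⌈(15·239)/556⌉ = ⌈3824/556⌉ − ⌈3585/556⌉ = 7 − 7 = 0
n=16: ⌈(17·239)/556⌉ − ⌈(16·239)/556⌉ = ⌈4063/556⌉ − ⌈3824/556⌉ = 8 − 7 = 1
n=17: ⌈(18·239)/556⌉ − ⌈(17·239)/556⌉ = ⌈4302/556⌉ − ⌈4063/556⌉ = 8 − 8 = 0
n=18: ⌈(19·239)/556⌉ − ⌈(18·239)/556⌉ = ⌈4541/556⌉ − ⌈4302/556⌉ = 9 − 8 = 1
n=19: ⌈(20·239)/556⌉ − ⌈(19·239)/556⌉ = ⌈4780/556⌉ − ⌈4541/556⌉ = 9 − 9 = 0
n=20: ⌈(21·239)/556⌉ − ⌈(20·239)/556⌉ = ⌈5019/556⌉ − ⌈4780/556⌉ = 10 − 9 = 1
n=21: ⌈(22·239)/556⌉ − ⌈(21·239)/556⌉ = ⌈5258/556⌉ − ⌈5019/556⌉ = 10 − 10 = 0
n=22: ⌈(23·239)/556⌉ − ⌈(22·239)/556⌉ = ⌈5497/556⌉ − ⌈5258/556⌉ = 10 − 10 = 0
n=23: ⌈(24·239)/556⌉ − ⌈(23·239)/556⌉ = ⌈5736/556⌉ − ⌈5497/556⌉ = 11 − 10 = 1
n=24: ⌈(25·239)/556⌉ − ⌈(24·239)/556⌉ = ⌈5975/556⌉ − ⌈5736/556⌉ = 11 − 11 = 0
n=25: ⌈(26·239)/556⌉ − ⌈(25·239)/556⌉ = ⌈6214/556⌉ − ⌈5975/556⌉ = 12 − 11 = 1
n=26: ⌈(27·239)/556⌉ − ⌈(26·239)/556⌉ = ⌈6453/556⌉ − ⌈6214/556⌉ = 12 − 12 = 0
n=27: ⌈(28·239)/556⌉ − ⌈(27·239)/556⌉ = ⌈6692/556⌉ − ⌈6453/556⌉ = 13 − 12 = 1
n=28: ⌈(29·239)/556⌉ − ⌈(28·239)/556⌉ = ⌈6931/556⌉ − ⌈6692/556⌉ = 13 − 13 = 0
n=29: ⌈(30·239)/556⌉ − ⌈(29·239)/556⌉ = ⌈7170/556⌉ − ⌈6931/556⌉ = 13 − 13 = 0
n=30: ⌈(31·239)/556⌉ − ⌈(30·239)/556⌉ = ⌈7409/556⌉ − ⌈7170/556⌉ = 14 − 13 = 1
n=31: ⌈(32·239)/556⌉ − ⌈(31·239)/556⌉ = ⌈7648/556⌉ − ⌈7409/556⌉ = 14 − 14 = 0
n=32: ⌈(33·239)/556⌉ − ⌈(32·239)/556⌉ = ⌈7887/556⌉ − ⌈7648/556⌉ = 15 − 14 = 1
n=33: ⌈(34·239)/556⌉ − ⌈(33·239)/556⌉ = ⌈8126/556⌉ − ⌈7887/556⌉ = 15 − 15 = 0
n=34: ⌈(35·239)/556⌉ − ⌈(34·239)/556⌉ = ⌈8365/556⌉ − ⌈8126/556⌉ = 16 − 15 = 1
n=35: ⌈(36·239)/556⌉ − ⌈(35·239)/556⌉ = ⌈8604/556⌉ − ⌈8365/556⌉ = 16 − 16 = 0
n=36: ⌈(37·239)/556⌉ − ⌈(36·239)/556⌉ = ⌈8843/556⌉ − ⌈8604/556⌉ = 16 − 16 = 0
n=37: ⌈(38·239)/556⌉ − ⌈(37·239)/556⌉ = ⌈9082/556⌉ − ⌈8843/556⌉ = 17 − 16 = 1
n=38: ⌈(39·239)/556⌉ − ⌈(38·239)/556⌉ = ⌈9321/556⌉ − ⌈9082/556⌉ = 17 − 17 = 0
n=39: ⌈(40·239)/556⌉ − ⌈(39·239)/556⌉ = ⌈9560/556⌉ − ⌈9321/556⌉ = 18 − 17 = 1
n=40: ⌈(41·239)/556⌉ − ⌈(40·239)/556⌉ = ⌈9799/556⌉ − ⌈9560/556⌉ = 18 − 18 = 0
n=41: ⌈(42·239)/556⌉ − ⌈(41·239)/556⌉ = ⌈10038/556⌉ − ⌈9799/556⌉ = 19 − 18 = 1
n=42: ⌈(43·239)/556⌉ − ⌈(42·239)/556⌉ = ⌈10277/556⌉ − ⌈10038/556⌉ = 19 − 19 = 0
n=43: ⌈(44·239)/556⌉ − ⌈(43·239)/556⌉ = ⌈10516/556⌉ − ⌈10277/556⌉ = 19 − 19 = 0
n=44: ⌈(45·239)/556⌉ − ⌈(44·239)/556⌉ = ⌈10755/556⌉ − ⌈10516/556⌉ = 20 − 19 = 1
n=45: ⌈(46·239)/556⌉ − ⌈(45·239)/556⌉ = ⌈10994/556⌉ − ⌈10755/556⌉ = 20 − 20 = 0
n=46: ⌈(47·239)/556⌉ − ⌈(46·239)/556⌉ = ⌈11233/556⌉ − ⌈10994/556⌉ = 21 − 20 = 1
n=47: ⌈(48·239)/556⌉ − ⌈(47·239)/556⌉ = ⌈11472/556⌉ − ⌈11233/556⌉ = 21 − 21 = 0
n=48: ⌈(49·239)/556⌉ − ⌈(48·239)/556⌉ = ⌈11711/556⌉ − ⌈11472/556⌉ = 22 − 21 = 1
n=49: ⌈(50·239)/556⌉ − ⌈(49·239)/556⌉ = ⌈11950/556⌉ − ⌈11711/556⌉ = 22 − 22 = 0
n=50: ⌈(51·239)/556⌉ − ⌈(50·239)/556⌉ = ⌈12189/556⌉ − ⌈11950/556⌉ = 22 − 22 = 0
n=51: ⌈(52·239)/556⌉ − ⌈(51·239)/556⌉ = ⌈12428/556⌉ − ⌈12189/556⌉ = 23 − 22 = 1
n=52: ⌈(53·239)/556⌉ − ⌈(52·239)/556⌉ = ⌈12667/556⌉ − ⌈12428/556⌉ = 23 − 23 = 0
n=53: ⌈(54·239)/556⌉ − ⌈(53·239)/556⌉ = ⌈12906/556⌉ − ⌈12667/556⌉ = 24 − 23 = 1
n=54: ⌈(55·239)/556⌉ − ⌈(54·239)/556⌉ = ⌈13145/556⌉ − ⌈12906/556⌉ = 24 − 24 = 0
n=55: ⌈(56·239)/556⌉ − ⌈(55·239)/556⌉ = ⌈13384/556⌉ − ⌈13145/556⌉ = 25 − 24 = 1
n=56: ⌈(57·239)/556⌉ − ⌈(56·239)/556⌉ = ⌈13623/556⌉ − ⌈13384/556⌉ = 25 − 25 = 0
n=57: ⌈(58·239)/556⌉ − ⌈(57·239)/556⌉ = ⌈13862/556⌉ − ⌈13623/556⌉ = 25 − 25 = 0
n=58: ⌈(59·239)/556⌉ − ⌈(58·239)/556⌉ = ⌈14101/556⌉ − ⌈13862/556⌉ = 26 − 25 = 1
n=59: ⌈(60·239)/556⌉ − ⌈(59·239)/556⌉ = ⌈14340/556⌉ − ⌈14101/556⌉ = 26 − 26 = 0
n=60: ⌈(61·239)/556⌉ − ⌈(60·239)/556⌉ = ⌈14579/556⌉ − ⌈14340/556⌉ = 27 − 26 = 1
n=61: ⌈(62·239)/556⌉ − ⌈(61·239)/556⌉ = ⌈14818/556⌉ − ⌈14579/556⌉ = 27 − 27 = 0
n=62: ⌈(63·239)/556⌉ − ⌈(62·239)/556⌉ = ⌈15057/556⌉ − ⌈14818/556⌉ = 28 − 27 = 1
n=63: ⌈(64·239)/556⌉ − ⌈(63·239)/556⌉ = ⌈15296/556⌉ − ⌈15057/556⌉ = 28 − 28 = 0
n=64: ⌈(65·239)/556⌉ − ⌈(64·239)/556⌉ = ⌈15535/556⌉ − ⌈15296/556⌉ = 28 − 28 = 0
n=65: ⌈(66·239)/556⌉ − ⌈(65·239)/556⌉ = ⌈15774/556⌉ − ⌈15535/556⌉ = 29 − 28 = 1
n=66: ⌈(67·239)/556⌉ − ⌈(66·239)/556⌉ = ⌈16013/556⌉ − ⌈15774/556⌉ = 29 − 29 = 0
n=67: ⌈(68·239)/556⌉ − ⌈(67·239)/556⌉ = ⌈16252/556⌉ − ⌈16013/556⌉ = 30 − 29 = 1
n=68: ⌈(69·239)/556⌉ − ⌈(68·239)/556⌉ = ⌈16491/556⌉ − ⌈16252/556⌉ = 30 − 30 = 0
n=69: ⌈(70·239)/556⌉ − ⌈(69·239)/556⌉ = ⌈16730/556⌉ − ⌈16491/556⌉ = 31 − 30 = 1
n=70: ⌈(71·239)/556⌉ − ⌈(70·239)/556⌉ = ⌈16969/556⌉ − ⌈16730/556⌉ = 31 − 31 = 0


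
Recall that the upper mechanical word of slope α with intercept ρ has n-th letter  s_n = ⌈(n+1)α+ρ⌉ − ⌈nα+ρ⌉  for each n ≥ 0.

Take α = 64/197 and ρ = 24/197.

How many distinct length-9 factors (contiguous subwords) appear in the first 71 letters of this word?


t_n = ⌈(n·64+24)/197⌉ for n = 0 … 71:
  n=0…9: ⌈24/197⌉=1 ⌈88/197⌉=1 ⌈152/197⌉=1 ⌈216/197⌉=2 ⌈280/197⌉=2 ⌈344/197⌉=2 ⌈408/197⌉=3 ⌈472/197⌉=3 ⌈536/197⌉=3 ⌈600/197⌉=4
  n=10…19: ⌈664/197⌉=4 ⌈728/197⌉=4 ⌈792/197⌉=5 ⌈856/197⌉=5 ⌈920/197⌉=5 ⌈984/197⌉=5 ⌈1048/197⌉=6 ⌈1112/197⌉=6 ⌈1176/197⌉=6 ⌈1240/197⌉=7
  n=20…29: ⌈1304/197⌉=7 ⌈1368/197⌉=7 ⌈1432/197⌉=8 ⌈1496/197⌉=8 ⌈1560/197⌉=8 ⌈1624/197⌉=9 ⌈1688/197⌉=9 ⌈1752/197⌉=9 ⌈1816/197⌉=10 ⌈1880/197⌉=10
  n=30…39: ⌈1944/197⌉=10 ⌈2008/197⌉=11 ⌈2072/197⌉=11 ⌈2136/197⌉=11 ⌈2200/197⌉=12 ⌈2264/197⌉=12 ⌈2328/197⌉=12 ⌈2392/197⌉=13 ⌈2456/197⌉=13 ⌈2520/197⌉=13
  n=40…49: ⌈2584/197⌉=14 ⌈2648/197⌉=14 ⌈2712/197⌉=14 ⌈2776/197⌉=15 ⌈2840/197⌉=15 ⌈2904/197⌉=15 ⌈2968/197⌉=16 ⌈3032/197⌉=16 ⌈3096/197⌉=16 ⌈3160/197⌉=17
  n=50…59: ⌈3224/197⌉=17 ⌈3288/197⌉=17 ⌈3352/197⌉=18 ⌈3416/197⌉=18 ⌈3480/197⌉=18 ⌈3544/197⌉=18 ⌈3608/197⌉=19 ⌈3672/197⌉=19 ⌈3736/197⌉=19 ⌈3800/197⌉=20
  n=60…69: ⌈3864/197⌉=20 ⌈3928/197⌉=20 ⌈3992/197⌉=21 ⌈4056/197⌉=21 ⌈4120/197⌉=21 ⌈4184/197⌉=22 ⌈4248/197⌉=22 ⌈4312/197⌉=22 ⌈4376/197⌉=23 ⌈4440/197⌉=23
  n=70…71: ⌈4504/197⌉=23 ⌈4568/197⌉=24
s_n = t_(n+1) − t_n for n = 0 … 70 gives
prefix = 00100100100100010010010010010010010010010010010010010001001001001001001
slide a length-9 window over [0..8] … [62..70] (63 windows); first occurrence of each distinct factor:
  [  0..  8] 001001001
  [  1..  9] 010010010
  [  2.. 10] 100100100
  [  6.. 14] 001001000
  [  7.. 15] 010010001
  [  8.. 16] 100100010
  [  9.. 17] 001000100
  [ 10.. 18] 010001001
  [ 11.. 19] 100010010
  [ 12.. 20] 000100100
  (the other 53 windows repeat one of these)
distinct factors: {000100100, 001000100, 001001000, 001001001, 010001001, 010010001, 010010010, 100010010, 100100010, 100100100}
count = 10  (Sturmian bound for length 9 is 10)

10


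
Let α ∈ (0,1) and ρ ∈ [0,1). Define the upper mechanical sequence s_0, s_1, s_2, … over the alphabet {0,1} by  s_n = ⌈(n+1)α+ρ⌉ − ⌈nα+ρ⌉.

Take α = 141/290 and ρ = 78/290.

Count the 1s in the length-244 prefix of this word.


#1s = Σ_{n=0}^{243} s_n = Σ_{n=0}^{243} (⌈(n+1)α+ρ⌉ − ⌈nα+ρ⌉)
the sum telescopes: every ⌈nα+ρ⌉ with 0 < n < 244 appears once with + and once with −, leaving ⌈244α+ρ⌉ − ⌈0·α+ρ⌉
244α + ρ = (244·141 + 78) / 290 = 34482/290
ρ = 78/290
⌈34482/290⌉ = 119,  ⌈78/290⌉ = 1
#1s = 119 − 1 = 118

118


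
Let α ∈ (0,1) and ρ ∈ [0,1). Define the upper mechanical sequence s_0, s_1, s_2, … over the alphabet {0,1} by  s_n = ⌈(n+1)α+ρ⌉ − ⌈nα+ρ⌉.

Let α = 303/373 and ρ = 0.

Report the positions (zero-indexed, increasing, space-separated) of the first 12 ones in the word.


0 1 2 3 4 6 7 8 9 11 12 13

n=0: ⌈303/373⌉−⌈0/373⌉ = 1−0 = 1  ← one
n=1: ⌈606/373⌉−⌈303/373⌉ = 2−1 = 1  ← one
n=2: ⌈909/373⌉−⌈606/373⌉ = 3−2 = 1  ← one
n=3: ⌈1212/373⌉−⌈909/373⌉ = 4−3 = 1  ← one
n=4: ⌈1515/373⌉−⌈1212/373⌉ = 5−4 = 1  ← one
n=5: ⌈1818/373⌉−⌈1515/373⌉ = 5−5 = 0
n=6: ⌈2121/373⌉−⌈1818/373⌉ = 6−5 = 1  ← one
n=7: ⌈2424/373⌉−⌈2121/373⌉ = 7−6 = 1  ← one
n=8: ⌈2727/373⌉−⌈2424/373⌉ = 8−7 = 1  ← one
n=9: ⌈3030/373⌉−⌈2727/373⌉ = 9−8 = 1  ← one
n=10: ⌈3333/373⌉−⌈3030/373⌉ = 9−9 = 0
n=11: ⌈3636/373⌉−⌈3333/373⌉ = 10−9 = 1  ← one
n=12: ⌈3939/373⌉−⌈3636/373⌉ = 11−10 = 1  ← one
n=13: ⌈4242/373⌉−⌈3939/373⌉ = 12−11 = 1  ← one
positions of the first 12 ones: 0 1 2 3 4 6 7 8 9 11 12 13


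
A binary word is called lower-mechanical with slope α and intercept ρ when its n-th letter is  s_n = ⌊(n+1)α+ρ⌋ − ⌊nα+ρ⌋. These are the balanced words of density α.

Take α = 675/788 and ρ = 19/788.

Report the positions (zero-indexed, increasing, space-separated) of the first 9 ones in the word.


n=0: ⌊694/788⌋−⌊19/788⌋ = 0−0 = 0
n=1: ⌊1369/788⌋−⌊694/788⌋ = 1−0 = 1  ← one
n=2: ⌊2044/788⌋−⌊1369/788⌋ = 2−1 = 1  ← one
n=3: ⌊2719/788⌋−⌊2044/788⌋ = 3−2 = 1  ← one
n=4: ⌊3394/788⌋−⌊2719/788⌋ = 4−3 = 1  ← one
n=5: ⌊4069/788⌋−⌊3394/788⌋ = 5−4 = 1  ← one
n=6: ⌊4744/788⌋−⌊4069/788⌋ = 6−5 = 1  ← one
n=7: ⌊5419/788⌋−⌊4744/788⌋ = 6−6 = 0
n=8: ⌊6094/788⌋−⌊5419/788⌋ = 7−6 = 1  ← one
n=9: ⌊6769/788⌋−⌊6094/788⌋ = 8−7 = 1  ← one
n=10: ⌊7444/788⌋−⌊6769/788⌋ = 9−8 = 1  ← one
positions of the first 9 ones: 1 2 3 4 5 6 8 9 10

1 2 3 4 5 6 8 9 10


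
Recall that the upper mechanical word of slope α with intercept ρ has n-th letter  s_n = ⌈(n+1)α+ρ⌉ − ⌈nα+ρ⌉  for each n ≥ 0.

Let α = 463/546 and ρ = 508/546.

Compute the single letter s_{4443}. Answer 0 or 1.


(n+1)α + ρ = (4444·463 + 508) / 546 = 2058080/546
nα + ρ     = (4443·463 + 508) / 546 = 2057617/546
⌈2058080/546⌉ = 3770,  ⌈2057617/546⌉ = 3769
s_{4443} = 3770 − 3769 = 1

1


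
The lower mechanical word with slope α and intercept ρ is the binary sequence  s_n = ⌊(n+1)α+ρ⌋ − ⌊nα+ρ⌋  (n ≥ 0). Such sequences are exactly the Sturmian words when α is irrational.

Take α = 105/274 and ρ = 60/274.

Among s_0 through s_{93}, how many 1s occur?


36

#1s = Σ_{n=0}^{93} s_n = Σ_{n=0}^{93} (⌊(n+1)α+ρ⌋ − ⌊nα+ρ⌋)
the sum telescopes: every ⌊nα+ρ⌋ with 0 < n < 94 appears once with + and once with −, leaving ⌊94α+ρ⌋ − ⌊0·α+ρ⌋
94α + ρ = (94·105 + 60) / 274 = 9930/274
ρ = 60/274
⌊9930/274⌋ = 36,  ⌊60/274⌋ = 0
#1s = 36 − 0 = 36


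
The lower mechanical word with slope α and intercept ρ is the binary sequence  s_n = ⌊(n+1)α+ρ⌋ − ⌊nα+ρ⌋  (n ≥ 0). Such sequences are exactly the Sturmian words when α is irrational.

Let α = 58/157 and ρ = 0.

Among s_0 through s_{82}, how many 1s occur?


30

#1s = Σ_{n=0}^{82} s_n = Σ_{n=0}^{82} (⌊(n+1)α+ρ⌋ − ⌊nα+ρ⌋)
the sum telescopes: every ⌊nα+ρ⌋ with 0 < n < 83 appears once with + and once with −, leaving ⌊83α+ρ⌋ − ⌊0·α+ρ⌋
83α + ρ = (83·58) / 157 = 4814/157
ρ = 0/157
⌊4814/157⌋ = 30,  ⌊0/157⌋ = 0
#1s = 30 − 0 = 30


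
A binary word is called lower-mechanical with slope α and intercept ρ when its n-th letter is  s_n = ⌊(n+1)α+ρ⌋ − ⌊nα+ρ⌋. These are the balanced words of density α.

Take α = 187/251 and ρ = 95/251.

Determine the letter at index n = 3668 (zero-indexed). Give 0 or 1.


(n+1)α + ρ = (3669·187 + 95) / 251 = 686198/251
nα + ρ     = (3668·187 + 95) / 251 = 686011/251
⌊686198/251⌋ = 2733,  ⌊686011/251⌋ = 2733
s_{3668} = 2733 − 2733 = 0

0


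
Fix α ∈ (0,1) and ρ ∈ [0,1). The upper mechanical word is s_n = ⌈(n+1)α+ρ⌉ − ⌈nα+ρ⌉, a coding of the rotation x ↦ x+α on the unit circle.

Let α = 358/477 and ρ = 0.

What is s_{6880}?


(n+1)α + ρ = (6881·358) / 477 = 2463398/477
nα + ρ     = (6880·358) / 477 = 2463040/477
⌈2463398/477⌉ = 5165,  ⌈2463040/477⌉ = 5164
s_{6880} = 5165 − 5164 = 1

1


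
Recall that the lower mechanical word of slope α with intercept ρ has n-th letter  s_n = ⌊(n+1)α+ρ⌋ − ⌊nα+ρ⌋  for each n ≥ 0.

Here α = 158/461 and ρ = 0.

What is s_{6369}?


1

(n+1)α + ρ = (6370·158) / 461 = 1006460/461
nα + ρ     = (6369·158) / 461 = 1006302/461
⌊1006460/461⌋ = 2183,  ⌊1006302/461⌋ = 2182
s_{6369} = 2183 − 2182 = 1


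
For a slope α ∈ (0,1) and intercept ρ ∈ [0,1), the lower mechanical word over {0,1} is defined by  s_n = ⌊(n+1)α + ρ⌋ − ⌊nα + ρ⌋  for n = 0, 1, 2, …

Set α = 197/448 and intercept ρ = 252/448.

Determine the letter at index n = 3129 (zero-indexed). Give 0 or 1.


(n+1)α + ρ = (3130·197 + 252) / 448 = 616862/448
nα + ρ     = (3129·197 + 252) / 448 = 616665/448
⌊616862/448⌋ = 1376,  ⌊616665/448⌋ = 1376
s_{3129} = 1376 − 1376 = 0

0


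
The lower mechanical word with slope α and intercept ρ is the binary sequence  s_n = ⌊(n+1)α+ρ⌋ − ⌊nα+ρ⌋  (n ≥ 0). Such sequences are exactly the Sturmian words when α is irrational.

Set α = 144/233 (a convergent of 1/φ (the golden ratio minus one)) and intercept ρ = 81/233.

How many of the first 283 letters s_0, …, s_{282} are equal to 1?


#1s = Σ_{n=0}^{282} s_n = Σ_{n=0}^{282} (⌊(n+1)α+ρ⌋ − ⌊nα+ρ⌋)
the sum telescopes: every ⌊nα+ρ⌋ with 0 < n < 283 appears once with + and once with −, leaving ⌊283α+ρ⌋ − ⌊0·α+ρ⌋
283α + ρ = (283·144 + 81) / 233 = 40833/233
ρ = 81/233
⌊40833/233⌋ = 175,  ⌊81/233⌋ = 0
#1s = 175 − 0 = 175

175


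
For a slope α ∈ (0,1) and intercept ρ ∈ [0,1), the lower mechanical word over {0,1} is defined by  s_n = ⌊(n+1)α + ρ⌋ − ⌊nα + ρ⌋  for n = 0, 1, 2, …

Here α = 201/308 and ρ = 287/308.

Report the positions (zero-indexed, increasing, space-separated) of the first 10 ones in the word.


0 1 3 4 6 7 9 10 12 13

n=0: ⌊488/308⌋−⌊287/308⌋ = 1−0 = 1  ← one
n=1: ⌊689/308⌋−⌊488/308⌋ = 2−1 = 1  ← one
n=2: ⌊890/308⌋−⌊689/308⌋ = 2−2 = 0
n=3: ⌊1091/308⌋−⌊890/308⌋ = 3−2 = 1  ← one
n=4: ⌊1292/308⌋−⌊1091/308⌋ = 4−3 = 1  ← one
n=5: ⌊1493/308⌋−⌊1292/308⌋ = 4−4 = 0
n=6: ⌊1694/308⌋−⌊1493/308⌋ = 5−4 = 1  ← one
n=7: ⌊1895/308⌋−⌊1694/308⌋ = 6−5 = 1  ← one
n=8: ⌊2096/308⌋−⌊1895/308⌋ = 6−6 = 0
n=9: ⌊2297/308⌋−⌊2096/308⌋ = 7−6 = 1  ← one
n=10: ⌊2498/308⌋−⌊2297/308⌋ = 8−7 = 1  ← one
n=11: ⌊2699/308⌋−⌊2498/308⌋ = 8−8 = 0
n=12: ⌊2900/308⌋−⌊2699/308⌋ = 9−8 = 1  ← one
n=13: ⌊3101/308⌋−⌊2900/308⌋ = 10−9 = 1  ← one
positions of the first 10 ones: 0 1 3 4 6 7 9 10 12 13


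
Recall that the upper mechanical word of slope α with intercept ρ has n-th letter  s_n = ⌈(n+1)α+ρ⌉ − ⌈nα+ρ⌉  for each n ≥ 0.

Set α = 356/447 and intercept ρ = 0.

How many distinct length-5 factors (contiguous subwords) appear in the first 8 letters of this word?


t_n = ⌈(n·356)/447⌉ for n = 0 … 8:
  n=0…8: ⌈0/447⌉=0 ⌈356/447⌉=1 ⌈712/447⌉=2 ⌈1068/447⌉=3 ⌈1424/447⌉=4 ⌈1780/447⌉=4 ⌈2136/447⌉=5 ⌈2492/447⌉=6 ⌈2848/447⌉=7
s_n = t_(n+1) − t_n for n = 0 … 7 gives
prefix = 11110111
slide a length-5 window over [0..4] … [3..7] (4 windows); first occurrence of each distinct factor:
  [  0..  4] 11110
  [  1..  5] 11101
  [  2..  6] 11011
  [  3..  7] 10111
distinct factors: {10111, 11011, 11101, 11110}
count = 4  (Sturmian bound for length 5 is 6)

4


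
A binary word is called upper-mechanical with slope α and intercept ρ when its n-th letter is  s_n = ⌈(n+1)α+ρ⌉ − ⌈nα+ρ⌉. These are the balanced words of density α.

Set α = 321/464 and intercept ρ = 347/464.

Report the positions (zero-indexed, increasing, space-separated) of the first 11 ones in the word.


n=0: ⌈668/464⌉−⌈347/464⌉ = 2−1 = 1  ← one
n=1: ⌈989/464⌉−⌈668/464⌉ = 3−2 = 1  ← one
n=2: ⌈1310/464⌉−⌈989/464⌉ = 3−3 = 0
n=3: ⌈1631/464⌉−⌈1310/464⌉ = 4−3 = 1  ← one
n=4: ⌈1952/464⌉−⌈1631/464⌉ = 5−4 = 1  ← one
n=5: ⌈2273/464⌉−⌈1952/464⌉ = 5−5 = 0
n=6: ⌈2594/464⌉−⌈2273/464⌉ = 6−5 = 1  ← one
n=7: ⌈2915/464⌉−⌈2594/464⌉ = 7−6 = 1  ← one
n=8: ⌈3236/464⌉−⌈2915/464⌉ = 7−7 = 0
n=9: ⌈3557/464⌉−⌈3236/464⌉ = 8−7 = 1  ← one
n=10: ⌈3878/464⌉−⌈3557/464⌉ = 9−8 = 1  ← one
n=11: ⌈4199/464⌉−⌈3878/464⌉ = 10−9 = 1  ← one
n=12: ⌈4520/464⌉−⌈4199/464⌉ = 10−10 = 0
n=13: ⌈4841/464⌉−⌈4520/464⌉ = 11−10 = 1  ← one
n=14: ⌈5162/464⌉−⌈4841/464⌉ = 12−11 = 1  ← one
positions of the first 11 ones: 0 1 3 4 6 7 9 10 11 13 14

0 1 3 4 6 7 9 10 11 13 14


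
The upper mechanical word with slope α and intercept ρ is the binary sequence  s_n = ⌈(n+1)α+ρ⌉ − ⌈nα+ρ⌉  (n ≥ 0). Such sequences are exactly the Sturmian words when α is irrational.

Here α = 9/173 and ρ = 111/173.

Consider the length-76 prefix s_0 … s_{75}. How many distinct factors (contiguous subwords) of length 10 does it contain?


t_n = ⌈(n·9+111)/173⌉ for n = 0 … 76:
  n=0…9: ⌈111/173⌉=1 ⌈120/173⌉=1 ⌈129/173⌉=1 ⌈138/173⌉=1 ⌈147/173⌉=1 ⌈156/173⌉=1 ⌈165/173⌉=1 ⌈174/173⌉=2 ⌈183/173⌉=2 ⌈192/173⌉=2
  n=10…19: ⌈201/173⌉=2 ⌈210/173⌉=2 ⌈219/173⌉=2 ⌈228/173⌉=2 ⌈237/173⌉=2 ⌈246/173⌉=2 ⌈255/173⌉=2 ⌈264/173⌉=2 ⌈273/173⌉=2 ⌈282/173⌉=2
  n=20…29: ⌈291/173⌉=2 ⌈300/173⌉=2 ⌈309/173⌉=2 ⌈318/173⌉=2 ⌈327/173⌉=2 ⌈336/173⌉=2 ⌈345/173⌉=2 ⌈354/173⌉=3 ⌈363/173⌉=3 ⌈372/173⌉=3
  n=30…39: ⌈381/173⌉=3 ⌈390/173⌉=3 ⌈399/173⌉=3 ⌈408/173⌉=3 ⌈417/173⌉=3 ⌈426/173⌉=3 ⌈435/173⌉=3 ⌈444/173⌉=3 ⌈453/173⌉=3 ⌈462/173⌉=3
  n=40…49: ⌈471/173⌉=3 ⌈480/173⌉=3 ⌈489/173⌉=3 ⌈498/173⌉=3 ⌈507/173⌉=3 ⌈516/173⌉=3 ⌈525/173⌉=4 ⌈534/173⌉=4 ⌈543/173⌉=4 ⌈552/173⌉=4
  n=50…59: ⌈561/173⌉=4 ⌈570/173⌉=4 ⌈579/173⌉=4 ⌈588/173⌉=4 ⌈597/173⌉=4 ⌈606/173⌉=4 ⌈615/173⌉=4 ⌈624/173⌉=4 ⌈633/173⌉=4 ⌈642/173⌉=4
  n=60…69: ⌈651/173⌉=4 ⌈660/173⌉=4 ⌈669/173⌉=4 ⌈678/173⌉=4 ⌈687/173⌉=4 ⌈696/173⌉=5 ⌈705/173⌉=5 ⌈714/173⌉=5 ⌈723/173⌉=5 ⌈732/173⌉=5
  n=70…76: ⌈741/173⌉=5 ⌈750/173⌉=5 ⌈759/173⌉=5 ⌈768/173⌉=5 ⌈777/173⌉=5 ⌈786/173⌉=5 ⌈795/173⌉=5
s_n = t_(n+1) − t_n for n = 0 … 75 gives
prefix = 0000001000000000000000000010000000000000000001000000000000000000100000000000
slide a length-10 window over [0..9] … [66..75] (67 windows); first occurrence of each distinct factor:
  [  0..  9] 0000001000
  [  1.. 10] 0000010000
  [  2.. 11] 0000100000
  [  3.. 12] 0001000000
  [  4.. 13] 0010000000
  [  5.. 14] 0100000000
  [  6.. 15] 1000000000
  [  7.. 16] 0000000000
  [ 17.. 26] 0000000001
  [ 18.. 27] 0000000010
  [ 19.. 28] 0000000100
  (the other 56 windows repeat one of these)
distinct factors: {0000000000, 0000000001, 0000000010, 0000000100, 0000001000, 0000010000, 0000100000, 0001000000, 0010000000, 0100000000, 1000000000}
count = 11  (Sturmian bound for length 10 is 11)

11


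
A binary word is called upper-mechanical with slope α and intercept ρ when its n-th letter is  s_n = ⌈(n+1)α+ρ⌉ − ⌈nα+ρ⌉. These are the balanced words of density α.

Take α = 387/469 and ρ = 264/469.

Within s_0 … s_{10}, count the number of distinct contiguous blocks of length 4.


t_n = ⌈(n·387+264)/469⌉ for n = 0 … 11:
  n=0…9: ⌈264/469⌉=1 ⌈651/469⌉=2 ⌈1038/469⌉=3 ⌈1425/469⌉=4 ⌈1812/469⌉=4 ⌈2199/469⌉=5 ⌈2586/469⌉=6 ⌈2973/469⌉=7 ⌈3360/469⌉=8 ⌈3747/469⌉=8
  n=10…11: ⌈4134/469⌉=9 ⌈4521/469⌉=10
s_n = t_(n+1) − t_n for n = 0 … 10 gives
prefix = 11101111011
slide a length-4 window over [0..3] … [7..10] (8 windows); first occurrence of each distinct factor:
  [  0..  3] 1110
  [  1..  4] 1101
  [  2..  5] 1011
  [  3..  6] 0111
  [  4..  7] 1111
  (the other 3 windows repeat one of these)
distinct factors: {0111, 1011, 1101, 1110, 1111}
count = 5  (Sturmian bound for length 4 is 5)

5


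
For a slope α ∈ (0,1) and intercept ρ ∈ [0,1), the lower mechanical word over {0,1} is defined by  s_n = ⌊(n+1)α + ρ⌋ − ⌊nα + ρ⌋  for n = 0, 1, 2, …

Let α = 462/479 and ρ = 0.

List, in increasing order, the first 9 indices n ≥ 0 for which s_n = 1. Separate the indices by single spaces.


n=0: ⌊462/479⌋−⌊0/479⌋ = 0−0 = 0
n=1: ⌊924/479⌋−⌊462/479⌋ = 1−0 = 1  ← one
n=2: ⌊1386/479⌋−⌊924/479⌋ = 2−1 = 1  ← one
n=3: ⌊1848/479⌋−⌊1386/479⌋ = 3−2 = 1  ← one
n=4: ⌊2310/479⌋−⌊1848/479⌋ = 4−3 = 1  ← one
n=5: ⌊2772/479⌋−⌊2310/479⌋ = 5−4 = 1  ← one
n=6: ⌊3234/479⌋−⌊2772/479⌋ = 6−5 = 1  ← one
n=7: ⌊3696/479⌋−⌊3234/479⌋ = 7−6 = 1  ← one
n=8: ⌊4158/479⌋−⌊3696/479⌋ = 8−7 = 1  ← one
n=9: ⌊4620/479⌋−⌊4158/479⌋ = 9−8 = 1  ← one
positions of the first 9 ones: 1 2 3 4 5 6 7 8 9

1 2 3 4 5 6 7 8 9


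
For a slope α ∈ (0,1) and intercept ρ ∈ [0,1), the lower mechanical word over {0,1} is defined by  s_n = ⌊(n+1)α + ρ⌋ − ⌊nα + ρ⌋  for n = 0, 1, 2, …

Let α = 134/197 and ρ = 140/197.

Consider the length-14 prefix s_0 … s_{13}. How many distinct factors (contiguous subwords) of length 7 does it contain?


3

t_n = ⌊(n·134+140)/197⌋ for n = 0 … 14:
  n=0…9: ⌊140/197⌋=0 ⌊274/197⌋=1 ⌊408/197⌋=2 ⌊542/197⌋=2 ⌊676/197⌋=3 ⌊810/197⌋=4 ⌊944/197⌋=4 ⌊1078/197⌋=5 ⌊1212/197⌋=6 ⌊1346/197⌋=6
  n=10…14: ⌊1480/197⌋=7 ⌊1614/197⌋=8 ⌊1748/197⌋=8 ⌊1882/197⌋=9 ⌊2016/197⌋=10
s_n = t_(n+1) − t_n for n = 0 … 13 gives
prefix = 11011011011011
slide a length-7 window over [0..6] … [7..13] (8 windows); first occurrence of each distinct factor:
  [  0..  6] 1101101
  [  1..  7] 1011011
  [  2..  8] 0110110
  (the other 5 windows repeat one of these)
distinct factors: {0110110, 1011011, 1101101}
count = 3  (Sturmian bound for length 7 is 8)


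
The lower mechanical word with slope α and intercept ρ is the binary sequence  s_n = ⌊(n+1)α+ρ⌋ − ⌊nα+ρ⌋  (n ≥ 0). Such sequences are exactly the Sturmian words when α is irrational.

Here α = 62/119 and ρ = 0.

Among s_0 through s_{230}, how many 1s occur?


120

#1s = Σ_{n=0}^{230} s_n = Σ_{n=0}^{230} (⌊(n+1)α+ρ⌋ − ⌊nα+ρ⌋)
the sum telescopes: every ⌊nα+ρ⌋ with 0 < n < 231 appears once with + and once with −, leaving ⌊231α+ρ⌋ − ⌊0·α+ρ⌋
231α + ρ = (231·62) / 119 = 14322/119
ρ = 0/119
⌊14322/119⌋ = 120,  ⌊0/119⌋ = 0
#1s = 120 − 0 = 120


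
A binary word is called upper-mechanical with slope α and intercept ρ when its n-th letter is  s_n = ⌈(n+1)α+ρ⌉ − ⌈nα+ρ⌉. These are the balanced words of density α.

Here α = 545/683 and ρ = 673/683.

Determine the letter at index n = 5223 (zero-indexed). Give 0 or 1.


1

(n+1)α + ρ = (5224·545 + 673) / 683 = 2847753/683
nα + ρ     = (5223·545 + 673) / 683 = 2847208/683
⌈2847753/683⌉ = 4170,  ⌈2847208/683⌉ = 4169
s_{5223} = 4170 − 4169 = 1


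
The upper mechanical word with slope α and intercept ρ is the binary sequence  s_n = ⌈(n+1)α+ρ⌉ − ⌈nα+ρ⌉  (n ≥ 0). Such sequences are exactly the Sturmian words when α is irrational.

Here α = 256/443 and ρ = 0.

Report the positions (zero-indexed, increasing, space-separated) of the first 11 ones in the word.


0 1 3 5 6 8 10 12 13 15 17

n=0: ⌈256/443⌉−⌈0/443⌉ = 1−0 = 1  ← one
n=1: ⌈512/443⌉−⌈256/443⌉ = 2−1 = 1  ← one
n=2: ⌈768/443⌉−⌈512/443⌉ = 2−2 = 0
n=3: ⌈1024/443⌉−⌈768/443⌉ = 3−2 = 1  ← one
n=4: ⌈1280/443⌉−⌈1024/443⌉ = 3−3 = 0
n=5: ⌈1536/443⌉−⌈1280/443⌉ = 4−3 = 1  ← one
n=6: ⌈1792/443⌉−⌈1536/443⌉ = 5−4 = 1  ← one
n=7: ⌈2048/443⌉−⌈1792/443⌉ = 5−5 = 0
n=8: ⌈2304/443⌉−⌈2048/443⌉ = 6−5 = 1  ← one
n=9: ⌈2560/443⌉−⌈2304/443⌉ = 6−6 = 0
n=10: ⌈2816/443⌉−⌈2560/443⌉ = 7−6 = 1  ← one
n=11: ⌈3072/443⌉−⌈2816/443⌉ = 7−7 = 0
n=12: ⌈3328/443⌉−⌈3072/443⌉ = 8−7 = 1  ← one
n=13: ⌈3584/443⌉−⌈3328/443⌉ = 9−8 = 1  ← one
n=14: ⌈3840/443⌉−⌈3584/443⌉ = 9−9 = 0
n=15: ⌈4096/443⌉−⌈3840/443⌉ = 10−9 = 1  ← one
n=16: ⌈4352/443⌉−⌈4096/443⌉ = 10−10 = 0
n=17: ⌈4608/443⌉−⌈4352/443⌉ = 11−10 = 1  ← one
positions of the first 11 ones: 0 1 3 5 6 8 10 12 13 15 17


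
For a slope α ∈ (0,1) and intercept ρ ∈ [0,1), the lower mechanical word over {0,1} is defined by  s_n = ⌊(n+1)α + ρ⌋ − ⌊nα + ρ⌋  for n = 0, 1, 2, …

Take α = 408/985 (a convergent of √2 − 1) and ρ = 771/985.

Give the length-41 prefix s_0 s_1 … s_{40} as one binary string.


10100101001010010101001010010101001010010

n=0: ⌊(1·408+771)/985⌋ − ⌊(0·408+771)/985⌋ = ⌊1179/985⌋ − ⌊771/985⌋ = 1 − 0 = 1
n=1: ⌊(2·408+771)/985⌋ − ⌊(1·408+771)/985⌋ = ⌊1587/985⌋ − ⌊1179/985⌋ = 1 − 1 = 0
n=2: ⌊(3·408+771)/985⌋ − ⌊(2·408+771)/985⌋ = ⌊1995/985⌋ − ⌊1587/985⌋ = 2 − 1 = 1
n=3: ⌊(4·408+771)/985⌋ − ⌊(3·408+771)/985⌋ = ⌊2403/985⌋ − ⌊1995/985⌋ = 2 − 2 = 0
n=4: ⌊(5·408+771)/985⌋ − ⌊(4·408+771)/985⌋ = ⌊2811/985⌋ − ⌊2403/985⌋ = 2 − 2 = 0
n=5: ⌊(6·408+771)/985⌋ − ⌊(5·408+771)/985⌋ = ⌊3219/985⌋ − ⌊2811/985⌋ = 3 − 2 = 1
n=6: ⌊(7·408+771)/985⌋ − ⌊(6·408+771)/985⌋ = ⌊3627/985⌋ − ⌊3219/985⌋ = 3 − 3 = 0
n=7: ⌊(8·408+771)/985⌋ − ⌊(7·408+771)/985⌋ = ⌊4035/985⌋ − ⌊3627/985⌋ = 4 − 3 = 1
n=8: ⌊(9·408+771)/985⌋ − ⌊(8·408+771)/985⌋ = ⌊4443/985⌋ − ⌊4035/985⌋ = 4 − 4 = 0
n=9: ⌊(10·408+771)/985⌋ − ⌊(9·408+771)/985⌋ = ⌊4851/985⌋ − ⌊4443/985⌋ = 4 − 4 = 0
n=10: ⌊(11·408+771)/985⌋ − ⌊(10·408+771)/985⌋ = ⌊5259/985⌋ − ⌊4851/985⌋ = 5 − 4 = 1
n=11: ⌊(12·408+771)/985⌋ − ⌊(11·408+771)/985⌋ = ⌊5667/985⌋ − ⌊5259/985⌋ = 5 − 5 = 0
n=12: ⌊(13·408+771)/985⌋ − ⌊(12·408+771)/985⌋ = ⌊6075/985⌋ − ⌊5667/985⌋ = 6 − 5 = 1
n=13: ⌊(14·408+771)/985⌋ − ⌊(13·408+771)/985⌋ = ⌊6483/985⌋ − ⌊6075/985⌋ = 6 − 6 = 0
n=14: ⌊(15·408+771)/985⌋ − ⌊(14·408+771)/985⌋ = ⌊6891/985⌋ − ⌊6483/985⌋ = 6 − 6 = 0
n=15: ⌊(16·408+771)/985⌋ − ⌊(15·408+771)/985⌋ = ⌊7299/985⌋ − ⌊6891/985⌋ = 7 − 6 = 1
n=16: ⌊(17·408+771)/985⌋ − ⌊(16·408+771)/985⌋ = ⌊7707/985⌋ − ⌊7299/985⌋ = 7 − 7 = 0
n=17: ⌊(18·408+771)/985⌋ − ⌊(17·408+771)/985⌋ = ⌊8115/985⌋ − ⌊7707/985⌋ = 8 − 7 = 1
n=18: ⌊(19·408+771)/985⌋ − ⌊(18·408+771)/985⌋ = ⌊8523/985⌋ − ⌊8115/985⌋ = 8 − 8 = 0
n=19: ⌊(20·408+771)/985⌋ − ⌊(19·408+771)/985⌋ = ⌊8931/985⌋ − ⌊8523/985⌋ = 9 − 8 = 1
n=20: ⌊(21·408+771)/985⌋ − ⌊(20·408+771)/985⌋ = ⌊9339/985⌋ − ⌊8931/985⌋ = 9 − 9 = 0
n=21: ⌊(22·408+771)/985⌋ − ⌊(21·408+771)/985⌋ = ⌊9747/985⌋ − ⌊9339/985⌋ = 9 − 9 = 0
n=22: ⌊(23·408+771)/985⌋ − ⌊(22·408+771)/985⌋ = ⌊10155/985⌋ − ⌊9747/985⌋ = 10 − 9 = 1
n=23: ⌊(24·408+771)/985⌋ − ⌊(23·408+771)/985⌋ = ⌊10563/985⌋ − ⌊10155/985⌋ = 10 − 10 = 0
n=24: ⌊(25·408+771)/985⌋ − ⌊(24·408+771)/985⌋ = ⌊10971/985⌋ − ⌊10563/985⌋ = 11 − 10 = 1
n=25: ⌊(26·408+771)/985⌋ − ⌊(25·408+771)/985⌋ = ⌊11379/985⌋ − ⌊10971/985⌋ = 11 − 11 = 0
n=26: ⌊(27·408+771)/985⌋ − ⌊(26·408+771)/985⌋ = ⌊11787/985⌋ − ⌊11379/985⌋ = 11 − 11 = 0
n=27: ⌊(28·408+771)/985⌋ − ⌊(27·408+771)/985⌋ = ⌊12195/985⌋ − ⌊11787/985⌋ = 12 − 11 = 1
n=28: ⌊(29·408+771)/985⌋ − ⌊(28·408+771)/985⌋ = ⌊12603/985⌋ − ⌊12195/985⌋ = 12 − 12 = 0
n=29: ⌊(30·408+771)/985⌋ − ⌊(29·408+771)/985⌋ = ⌊13011/985⌋ − ⌊12603/985⌋ = 13 − 12 = 1
n=30: ⌊(31·408+771)/985⌋ − ⌊(30·408+771)/985⌋ = ⌊13419/985⌋ − ⌊13011/985⌋ = 13 − 13 = 0
n=31: ⌊(32·408+771)/985⌋ − ⌊(31·408+771)/985⌋ = ⌊13827/985⌋ − ⌊13419/985⌋ = 14 − 13 = 1
n=32: ⌊(33·408+771)/985⌋ − ⌊(32·408+771)/985⌋ = ⌊14235/985⌋ − ⌊13827/985⌋ = 14 − 14 = 0
n=33: ⌊(34·408+771)/985⌋ − ⌊(33·408+771)/985⌋ = ⌊14643/985⌋ − ⌊14235/985⌋ = 14 − 14 = 0
n=34: ⌊(35·408+771)/985⌋ − ⌊(34·408+771)/985⌋ = ⌊15051/985⌋ − ⌊14643/985⌋ = 15 − 14 = 1
n=35: ⌊(36·408+771)/985⌋ − ⌊(35·408+771)/985⌋ = ⌊15459/985⌋ − ⌊15051/985⌋ = 15 − 15 = 0
n=36: ⌊(37·408+771)/985⌋ − ⌊(36·408+771)/985⌋ = ⌊15867/985⌋ − ⌊15459/985⌋ = 16 − 15 = 1
n=37: ⌊(38·408+771)/985⌋ − ⌊(37·408+771)/985⌋ = ⌊16275/985⌋ − ⌊15867/985⌋ = 16 − 16 = 0
n=38: ⌊(39·408+771)/985⌋ − ⌊(38·408+771)/985⌋ = ⌊16683/985⌋ − ⌊16275/985⌋ = 16 − 16 = 0
n=39: ⌊(40·408+771)/985⌋ − ⌊(39·408+771)/985⌋ = ⌊17091/985⌋ − ⌊16683/985⌋ = 17 − 16 = 1
n=40: ⌊(41·408+771)/985⌋ − ⌊(40·408+771)/985⌋ = ⌊17499/985⌋ − ⌊17091/985⌋ = 17 − 17 = 0


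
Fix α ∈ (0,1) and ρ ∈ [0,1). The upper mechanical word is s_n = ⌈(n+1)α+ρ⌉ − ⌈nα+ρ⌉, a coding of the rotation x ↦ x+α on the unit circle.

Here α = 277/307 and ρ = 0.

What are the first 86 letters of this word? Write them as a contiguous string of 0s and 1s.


11111111110111111111011111111101111111110111111111101111111110111111111011111111101111

n=0: ⌈(1·277)/307⌉ − ⌈(0·277)/307⌉ = ⌈277/307⌉ − ⌈0/307⌉ = 1 − 0 = 1
n=1: ⌈(2·277)/307⌉ − ⌈(1·277)/307⌉ = ⌈554/307⌉ − ⌈277/307⌉ = 2 − 1 = 1
n=2: ⌈(3·277)/307⌉ − ⌈(2·277)/307⌉ = ⌈831/307⌉ − ⌈554/307⌉ = 3 − 2 = 1
n=3: ⌈(4·277)/307⌉ − ⌈(3·277)/307⌉ = ⌈1108/307⌉ − ⌈831/307⌉ = 4 − 3 = 1
n=4: ⌈(5·277)/307⌉ − ⌈(4·277)/307⌉ = ⌈1385/307⌉ − ⌈1108/307⌉ = 5 − 4 = 1
n=5: ⌈(6·277)/307⌉ − ⌈(5·277)/307⌉ = ⌈1662/307⌉ − ⌈1385/307⌉ = 6 − 5 = 1
n=6: ⌈(7·277)/307⌉ − ⌈(6·277)/307⌉ = ⌈1939/307⌉ − ⌈1662/307⌉ = 7 − 6 = 1
n=7: ⌈(8·277)/307⌉ − ⌈(7·277)/307⌉ = ⌈2216/307⌉ − ⌈1939/307⌉ = 8 − 7 = 1
n=8: ⌈(9·277)/307⌉ − ⌈(8·277)/307⌉ = ⌈2493/307⌉ − ⌈2216/307⌉ = 9 − 8 = 1
n=9: ⌈(10·277)/307⌉ − ⌈(9·277)/307⌉ = ⌈2770/307⌉ − ⌈2493/307⌉ = 10 − 9 = 1
n=10: ⌈(11·277)/307⌉ − ⌈(10·277)/307⌉ = ⌈3047/307⌉ − ⌈2770/307⌉ = 10 − 10 = 0
n=11: ⌈(12·277)/307⌉ − ⌈(11·277)/307⌉ = ⌈3324/307⌉ − ⌈3047/307⌉ = 11 − 10 = 1
n=12: ⌈(13·277)/307⌉ − ⌈(12·277)/307⌉ = ⌈3601/307⌉ − ⌈3324/307⌉ = 12 − 11 = 1
n=13: ⌈(14·277)/307⌉ − ⌈(13·277)/307⌉ = ⌈3878/307⌉ − ⌈3601/307⌉ = 13 − 12 = 1
n=14: ⌈(15·277)/307⌉ − ⌈(14·277)/307⌉ = ⌈4155/307⌉ − ⌈3878/307⌉ = 14 − 13 = 1
n=15: ⌈(16·277)/307⌉ − ⌈(15·277)/307⌉ = ⌈4432/307⌉ − ⌈4155/307⌉ = 15 − 14 = 1
n=16: ⌈(17·277)/307⌉ − ⌈(16·277)/307⌉ = ⌈4709/307⌉ − ⌈4432/307⌉ = 16 − 15 = 1
n=17: ⌈(18·277)/307⌉ − ⌈(17·277)/307⌉ = ⌈4986/307⌉ − ⌈4709/307⌉ = 17 − 16 = 1
n=18: ⌈(19·277)/307⌉ − ⌈(18·277)/307⌉ = ⌈5263/307⌉ − ⌈4986/307⌉ = 18 − 17 = 1
n=19: ⌈(20·277)/307⌉ − ⌈(19·277)/307⌉ = ⌈5540/307⌉ − ⌈5263/307⌉ = 19 − 18 = 1
n=20: ⌈(21·277)/307⌉ − ⌈(20·277)/307⌉ = ⌈5817/307⌉ − ⌈5540/307⌉ = 19 − 19 = 0
n=21: ⌈(22·277)/307⌉ − ⌈(21·277)/307⌉ = ⌈6094/307⌉ − ⌈5817/307⌉ = 20 − 19 = 1
n=22: ⌈(23·277)/307⌉ − ⌈(22·277)/307⌉ = ⌈6371/307⌉ − ⌈6094/307⌉ = 21 − 20 = 1
n=23: ⌈(24·277)/307⌉ − ⌈(23·277)/307⌉ = ⌈6648/307⌉ − ⌈6371/307⌉ = 22 − 21 = 1
n=24: ⌈(25·277)/307⌉ − ⌈(24·277)/307⌉ = ⌈6925/307⌉ − ⌈6648/307⌉ = 23 − 22 = 1
n=25: ⌈(26·277)/307⌉ − ⌈(25·277)/307⌉ = ⌈7202/307⌉ − ⌈6925/307⌉ = 24 − 23 = 1
n=26: ⌈(27·277)/307⌉ − ⌈(26·277)/307⌉ = ⌈7479/307⌉ − ⌈7202/307⌉ = 25 − 24 = 1
n=27: ⌈(28·277)/307⌉ − ⌈(27·277)/307⌉ = ⌈7756/307⌉ − ⌈7479/307⌉ = 26 − 25 = 1
n=28: ⌈(29·277)/307⌉ − ⌈(28·277)/307⌉ = ⌈8033/307⌉ − ⌈7756/307⌉ = 27 − 26 = 1
n=29: ⌈(30·277)/307⌉ − ⌈(29·277)/307⌉ = ⌈8310/307⌉ − ⌈8033/307⌉ = 28 − 27 = 1
n=30: ⌈(31·277)/307⌉ − ⌈(30·277)/307⌉ = ⌈8587/307⌉ − ⌈8310/307⌉ = 28 − 28 = 0
n=31: ⌈(32·277)/307⌉ − ⌈(31·277)/307⌉ = ⌈8864/307⌉ − ⌈8587/307⌉ = 29 − 28 = 1
n=32: ⌈(33·277)/307⌉ − ⌈(32·277)/307⌉ = ⌈9141/307⌉ − ⌈8864/307⌉ = 30 − 29 = 1
n=33: ⌈(34·277)/307⌉ − ⌈(33·277)/307⌉ = ⌈9418/307⌉ − ⌈9141/307⌉ = 31 − 30 = 1
n=34: ⌈(35·277)/307⌉ − ⌈(34·277)/307⌉ = ⌈9695/307⌉ − ⌈9418/307⌉ = 32 − 31 = 1
n=35: ⌈(36·277)/307⌉ − ⌈(35·277)/307⌉ = ⌈9972/307⌉ − ⌈9695/307⌉ = 33 − 32 = 1
n=36: ⌈(37·277)/307⌉ − ⌈(36·277)/307⌉ = ⌈10249/307⌉ − ⌈9972/307⌉ = 34 − 33 = 1
n=37: ⌈(38·277)/307⌉ − ⌈(37·277)/307⌉ = ⌈10526/307⌉ − ⌈10249/307⌉ = 35 − 34 = 1
n=38: ⌈(39·277)/307⌉ − ⌈(38·277)/307⌉ = ⌈10803/307⌉ − ⌈10526/307⌉ = 36 − 35 = 1
n=39: ⌈(40·277)/307⌉ − ⌈(39·277)/307⌉ = ⌈11080/307⌉ − ⌈10803/307⌉ = 37 − 36 = 1
n=40: ⌈(41·277)/307⌉ − ⌈(40·277)/307⌉ = ⌈11357/307⌉ − ⌈11080/307⌉ = 37 − 37 = 0
n=41: ⌈(42·277)/307⌉ − ⌈(41·277)/307⌉ = ⌈11634/307⌉ − ⌈11357/307⌉ = 38 − 37 = 1
n=42: ⌈(43·277)/307⌉ − ⌈(42·277)/307⌉ = ⌈11911/307⌉ − ⌈11634/307⌉ = 39 − 38 = 1
n=43: ⌈(44·277)/307⌉ − ⌈(43·277)/307⌉ = ⌈12188/307⌉ − ⌈11911/307⌉ = 40 − 39 = 1
n=44: ⌈(45·277)/307⌉ − ⌈(44·277)/307⌉ = ⌈12465/307⌉ − ⌈12188/307⌉ = 41 − 40 = 1
n=45: ⌈(46·277)/307⌉ − ⌈(45·277)/307⌉ = ⌈12742/307⌉ − ⌈12465/307⌉ = 42 − 41 = 1
n=46: ⌈(47·277)/307⌉ − ⌈(46·277)/307⌉ = ⌈13019/307⌉ − ⌈12742/307⌉ = 43 − 42 = 1
n=47: ⌈(48·277)/307⌉ − ⌈(47·277)/307⌉ = ⌈13296/307⌉ − ⌈13019/307⌉ = 44 − 43 = 1
n=48: ⌈(49·277)/307⌉ − ⌈(48·277)/307⌉ = ⌈13573/307⌉ − ⌈13296/307⌉ = 45 − 44 = 1
n=49: ⌈(50·277)/307⌉ − ⌈(49·277)/307⌉ = ⌈13850/307⌉ − ⌈13573/307⌉ = 46 − 45 = 1
n=50: ⌈(51·277)/307⌉ − ⌈(50·277)/307⌉ = ⌈14127/307⌉ − ⌈13850/307⌉ = 47 − 46 = 1
n=51: ⌈(52·277)/307⌉ − ⌈(51·277)/307⌉ = ⌈14404/307⌉ − ⌈14127/307⌉ = 47 − 47 = 0
n=52: ⌈(53·277)/307⌉ − ⌈(52·277)/307⌉ = ⌈14681/307⌉ − ⌈14404/307⌉ = 48 − 47 = 1
n=53: ⌈(54·277)/307⌉ − ⌈(53·277)/307⌉ = ⌈14958/307⌉ − ⌈14681/307⌉ = 49 − 48 = 1
n=54: ⌈(55·277)/307⌉ − ⌈(54·277)/307⌉ = ⌈15235/307⌉ − ⌈14958/307⌉ = 50 − 49 = 1
n=55: ⌈(56·277)/307⌉ − ⌈(55·277)/307⌉ = ⌈15512/307⌉ − ⌈15235/307⌉ = 51 − 50 = 1
n=56: ⌈(57·277)/307⌉ − ⌈(56·277)/307⌉ = ⌈15789/307⌉ − ⌈15512/307⌉ = 52 − 51 = 1
n=57: ⌈(58·277)/307⌉ − ⌈(57·277)/307⌉ = ⌈16066/307⌉ − ⌈15789/307⌉ = 53 − 52 = 1
n=58: ⌈(59·277)/307⌉ − ⌈(58·277)/307⌉ = ⌈16343/307⌉ − ⌈16066/307⌉ = 54 − 53 = 1
n=59: ⌈(60·277)/307⌉ − ⌈(59·277)/307⌉ = ⌈16620/307⌉ − ⌈16343/307⌉ = 55 − 54 = 1
n=60: ⌈(61·277)/307⌉ − ⌈(60·277)/307⌉ = ⌈16897/307⌉ − ⌈16620/307⌉ = 56 − 55 = 1
n=61: ⌈(62·277)/307⌉ − ⌈(61·277)/307⌉ = ⌈17174/307⌉ − ⌈16897/307⌉ = 56 − 56 = 0
n=62: ⌈(63·277)/307⌉ − ⌈(62·277)/307⌉ = ⌈17451/307⌉ − ⌈17174/307⌉ = 57 − 56 = 1
n=63: ⌈(64·277)/307⌉ − ⌈(63·277)/307⌉ = ⌈17728/307⌉ − ⌈17451/307⌉ = 58 − 57 = 1
n=64: ⌈(65·277)/307⌉ − ⌈(64·277)/307⌉ = ⌈18005/307⌉ − ⌈17728/307⌉ = 59 − 58 = 1
n=65: ⌈(66·277)/307⌉ − ⌈(65·277)/307⌉ = ⌈18282/307⌉ − ⌈18005/307⌉ = 60 − 59 = 1
n=66: ⌈(67·277)/307⌉ − ⌈(66·277)/307⌉ = ⌈18559/307⌉ − ⌈18282/307⌉ = 61 − 60 = 1
n=67: ⌈(68·277)/307⌉ − ⌈(67·277)/307⌉ = ⌈18836/307⌉ − ⌈18559/307⌉ = 62 − 61 = 1
n=68: ⌈(69·277)/307⌉ − ⌈(68·277)/307⌉ = ⌈19113/307⌉ − ⌈18836/307⌉ = 63 − 62 = 1
n=69: ⌈(70·277)/307⌉ − ⌈(69·277)/307⌉ = ⌈19390/307⌉ − ⌈19113/307⌉ = 64 − 63 = 1
n=70: ⌈(71·277)/307⌉ − ⌈(70·277)/307⌉ = ⌈19667/307⌉ − ⌈19390/307⌉ = 65 − 64 = 1
n=71: ⌈(72·277)/307⌉ − ⌈(71·277)/307⌉ = ⌈19944/307⌉ − ⌈19667/307⌉ = 65 − 65 = 0
n=72: ⌈(73·277)/307⌉ − ⌈(72·277)/307⌉ = ⌈20221/307⌉ − ⌈19944/307⌉ = 66 − 65 = 1
n=73: ⌈(74·277)/307⌉ − ⌈(73·277)/307⌉ = ⌈20498/307⌉ − ⌈20221/307⌉ = 67 − 66 = 1
n=74: ⌈(75·277)/307⌉ − ⌈(74·277)/307⌉ = ⌈20775/307⌉ − ⌈20498/307⌉ = 68 − 67 = 1
n=75: ⌈(76·277)/307⌉ − ⌈(75·277)/307⌉ = ⌈21052/307⌉ − ⌈20775/307⌉ = 69 − 68 = 1
n=76: ⌈(77·277)/307⌉ − ⌈(76·277)/307⌉ = ⌈21329/307⌉ − ⌈21052/307⌉ = 70 − 69 = 1
n=77: ⌈(78·277)/307⌉ − ⌈(77·277)/307⌉ = ⌈21606/307⌉ − ⌈21329/307⌉ = 71 − 70 = 1
n=78: ⌈(79·277)/307⌉ − ⌈(78·277)/307⌉ = ⌈21883/307⌉ − ⌈21606/307⌉ = 72 − 71 = 1
n=79: ⌈(80·277)/307⌉ − ⌈(79·277)/307⌉ = ⌈22160/307⌉ − ⌈21883/307⌉ = 73 − 72 = 1
n=80: ⌈(81·277)/307⌉ − ⌈(80·277)/307⌉ = ⌈22437/307⌉ − ⌈22160/307⌉ = 74 − 73 = 1
n=81: ⌈(82·277)/307⌉ − ⌈(81·277)/307⌉ = ⌈22714/307⌉ − ⌈22437/307⌉ = 74 − 74 = 0
n=82: ⌈(83·277)/307⌉ − ⌈(82·277)/307⌉ = ⌈22991/307⌉ − ⌈22714/307⌉ = 75 − 74 = 1
n=83: ⌈(84·277)/307⌉ − ⌈(83·277)/307⌉ = ⌈23268/307⌉ − ⌈22991/307⌉ = 76 − 75 = 1
n=84: ⌈(85·277)/307⌉ − ⌈(84·277)/307⌉ = ⌈23545/307⌉ − ⌈23268/307⌉ = 77 − 76 = 1
n=85: ⌈(86·277)/307⌉ − ⌈(85·277)/307⌉ = ⌈23822/307⌉ − ⌈23545/307⌉ = 78 − 77 = 1
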